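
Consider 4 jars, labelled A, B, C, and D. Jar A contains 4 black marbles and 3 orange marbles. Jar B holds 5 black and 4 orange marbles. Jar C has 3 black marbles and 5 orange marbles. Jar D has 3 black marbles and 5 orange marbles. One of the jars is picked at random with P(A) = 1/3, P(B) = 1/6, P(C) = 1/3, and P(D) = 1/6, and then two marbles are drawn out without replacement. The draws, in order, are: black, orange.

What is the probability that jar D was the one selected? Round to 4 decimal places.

For each hypothesis, P(data | H) works out to: P(data | jar A) = (4/7)(3/6) = 2/7; P(data | jar B) = (5/9)(4/8) = 5/18; P(data | jar C) = (3/8)(5/7) = 15/56; P(data | jar D) = (3/8)(5/7) = 15/56.
The prior-weighted likelihoods are 1/3 · 2/7 = 2/21, 1/6 · 5/18 = 5/108, 1/3 · 15/56 = 5/56, 1/6 · 15/56 = 5/112; summing to 119/432.
So P(jar D | data) = (5/112) / (119/432) = 135/833.

0.1621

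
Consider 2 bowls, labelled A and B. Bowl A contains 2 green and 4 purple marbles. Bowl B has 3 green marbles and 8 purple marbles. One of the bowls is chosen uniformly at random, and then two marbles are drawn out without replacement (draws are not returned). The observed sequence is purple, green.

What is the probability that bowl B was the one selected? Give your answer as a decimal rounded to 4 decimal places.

Under each hypothesis, the probability of the observed sequence is: P(data | bowl A) = (4/6)(2/5) = 4/15; P(data | bowl B) = (8/11)(3/10) = 12/55.
Weighting by the prior gives 1/2 · 4/15 = 2/15, 1/2 · 12/55 = 6/55; with total 8/33.
So P(bowl B | data) = (6/55) / (8/33) = 9/20.

0.4500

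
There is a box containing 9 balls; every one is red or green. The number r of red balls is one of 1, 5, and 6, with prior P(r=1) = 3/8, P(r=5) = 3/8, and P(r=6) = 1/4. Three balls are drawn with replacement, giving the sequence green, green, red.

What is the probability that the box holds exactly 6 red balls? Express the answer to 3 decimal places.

0.200

Compute the likelihood of the observed sequence for each case: P(data | r = 1) = (8/9)(8/9)(1/9) = 64/729; P(data | r = 5) = (4/9)(4/9)(5/9) = 80/729; P(data | r = 6) = (3/9)(3/9)(6/9) = 2/27.
Multiplying each by its prior: 3/8 · 64/729 = 8/243, 3/8 · 80/729 = 10/243, 1/4 · 2/27 = 1/54; these sum to 5/54.
So P(r = 6 | data) = (1/54) / (5/54) = 1/5.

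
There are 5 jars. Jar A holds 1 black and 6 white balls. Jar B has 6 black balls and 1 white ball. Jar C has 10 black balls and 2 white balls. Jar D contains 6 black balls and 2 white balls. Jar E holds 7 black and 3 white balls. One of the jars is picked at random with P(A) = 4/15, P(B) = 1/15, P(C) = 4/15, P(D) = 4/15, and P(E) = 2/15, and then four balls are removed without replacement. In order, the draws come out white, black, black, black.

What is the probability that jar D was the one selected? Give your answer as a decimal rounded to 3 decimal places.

The likelihood of the observed sequence under each hypothesis: P(data | jar A) = (6/7)(1/6)(0/5) = 0; P(data | jar B) = (1/7)(6/6)(5/5)(4/4) = 0.14286; P(data | jar C) = (2/12)(10/11)(9/10)(8/9) = 0.12121; P(data | jar D) = (2/8)(6/7)(5/6)(4/5) = 0.14286; P(data | jar E) = (3/10)(7/9)(6/8)(5/7) = 0.125.
Weighting by the prior gives 4/15 · 0 = 0, 1/15 · 0.14286 = 0.0095238, 4/15 · 0.12121 = 0.032323, 4/15 · 0.14286 = 0.038095, 2/15 · 0.125 = 0.016667; summing to 0.096609.
Hence P(jar D | data) = (0.038095) / (0.096609) = 0.39432.

0.394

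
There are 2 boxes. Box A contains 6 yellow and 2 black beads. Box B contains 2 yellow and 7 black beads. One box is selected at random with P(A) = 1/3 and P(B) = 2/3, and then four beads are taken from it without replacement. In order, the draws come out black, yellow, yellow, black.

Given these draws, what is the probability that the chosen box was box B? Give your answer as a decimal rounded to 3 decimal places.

0.609

Under each hypothesis, the probability of the observed sequence is: P(data | box A) = (2/8)(6/7)(5/6)(1/5) = 1/28; P(data | box B) = (7/9)(2/8)(1/7)(6/6) = 1/36.
The prior-weighted likelihoods are 1/3 · 1/28 = 1/84, 2/3 · 1/36 = 1/54; these sum to 23/756.
Therefore the posterior P(box B | data) = (1/54) / (23/756) = 14/23.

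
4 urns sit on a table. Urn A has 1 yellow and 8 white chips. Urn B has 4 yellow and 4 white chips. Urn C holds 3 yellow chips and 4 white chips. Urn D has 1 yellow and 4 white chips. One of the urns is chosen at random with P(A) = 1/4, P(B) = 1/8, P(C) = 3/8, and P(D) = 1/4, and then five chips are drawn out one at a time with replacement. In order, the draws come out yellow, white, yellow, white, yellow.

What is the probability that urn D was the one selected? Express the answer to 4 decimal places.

0.0848

For each hypothesis, P(data | H) works out to: P(data | urn A) = (1/9)(8/9)(1/9)(8/9)(1/9) = 0.0010838; P(data | urn B) = (4/8)(4/8)(4/8)(4/8)(4/8) = 0.03125; P(data | urn C) = (3/7)(4/7)(3/7)(4/7)(3/7) = 0.025704; P(data | urn D) = (1/5)(4/5)(1/5)(4/5)(1/5) = 0.00512.
Weighting by the prior gives 1/4 · 0.0010838 = 0.00027096, 1/8 · 0.03125 = 0.0039062, 3/8 · 0.025704 = 0.0096388, 1/4 · 0.00512 = 0.00128; with total 0.015096.
Hence P(urn D | data) = (0.00128) / (0.015096) = 0.08479.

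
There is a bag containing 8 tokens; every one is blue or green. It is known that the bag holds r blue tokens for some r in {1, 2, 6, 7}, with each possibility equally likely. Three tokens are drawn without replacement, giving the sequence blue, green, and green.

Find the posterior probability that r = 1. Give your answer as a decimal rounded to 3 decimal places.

0.368

Under each hypothesis, the probability of the observed sequence is: P(data | r = 1) = (1/8)(7/7)(6/6) = 1/8; P(data | r = 2) = (2/8)(6/7)(5/6) = 5/28; P(data | r = 6) = (6/8)(2/7)(1/6) = 1/28; P(data | r = 7) = (7/8)(1/7)(0/6) = 0.
Weighting by the prior gives 1/4 · 1/8 = 1/32, 1/4 · 5/28 = 5/112, 1/4 · 1/28 = 1/112, 1/4 · 0 = 0; summing to 19/224.
Therefore the posterior P(r = 1 | data) = (1/32) / (19/224) = 7/19.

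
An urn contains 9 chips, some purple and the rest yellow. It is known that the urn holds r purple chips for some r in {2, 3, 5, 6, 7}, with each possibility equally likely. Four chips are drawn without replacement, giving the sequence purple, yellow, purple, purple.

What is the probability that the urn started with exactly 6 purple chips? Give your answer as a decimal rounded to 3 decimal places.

0.341

The likelihood of the observed sequence under each hypothesis: P(data | r = 2) = (2/9)(7/8)(1/7)(0/6) = 0; P(data | r = 3) = (3/9)(6/8)(2/7)(1/6) = 1/84; P(data | r = 5) = (5/9)(4/8)(4/7)(3/6) = 5/63; P(data | r = 6) = (6/9)(3/8)(5/7)(4/6) = 5/42; P(data | r = 7) = (7/9)(2/8)(6/7)(5/6) = 5/36.
Weighting by the prior gives 1/5 · 0 = 0, 1/5 · 1/84 = 1/420, 1/5 · 5/63 = 1/63, 1/5 · 5/42 = 1/42, 1/5 · 5/36 = 1/36; summing to 22/315.
By Bayes' rule, P(r = 6 | data) = (1/42) / (22/315) = 15/44.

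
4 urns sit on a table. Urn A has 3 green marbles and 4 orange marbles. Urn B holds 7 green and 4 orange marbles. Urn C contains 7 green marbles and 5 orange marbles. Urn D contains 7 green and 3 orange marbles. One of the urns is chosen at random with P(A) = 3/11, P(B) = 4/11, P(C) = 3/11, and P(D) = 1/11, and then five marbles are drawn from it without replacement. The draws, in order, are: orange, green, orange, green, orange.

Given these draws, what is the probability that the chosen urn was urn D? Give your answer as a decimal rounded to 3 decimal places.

For each hypothesis, P(data | H) works out to: P(data | urn A) = (4/7)(3/6)(3/5)(2/4)(2/3) = 0.057143; P(data | urn B) = (4/11)(7/10)(3/9)(6/8)(2/7) = 0.018182; P(data | urn C) = (5/12)(7/11)(4/10)(6/9)(3/8) = 0.026515; P(data | urn D) = (3/10)(7/9)(2/8)(6/7)(1/6) = 0.0083333.
Multiplying each by its prior: 3/11 · 0.057143 = 0.015584, 4/11 · 0.018182 = 0.0066116, 3/11 · 0.026515 = 0.0072314, 1/11 · 0.0083333 = 0.00075758; summing to 0.030185.
Therefore the posterior P(urn D | data) = (0.00075758) / (0.030185) = 0.025098.

0.025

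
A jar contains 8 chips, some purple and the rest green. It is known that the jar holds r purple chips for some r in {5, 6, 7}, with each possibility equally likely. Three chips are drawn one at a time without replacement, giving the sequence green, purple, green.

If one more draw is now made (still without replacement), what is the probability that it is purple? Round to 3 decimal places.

The likelihood of the observed sequence under each hypothesis: P(data | r = 5) = (3/8)(5/7)(2/6) = 5/56; P(data | r = 6) = (2/8)(6/7)(1/6) = 1/28; P(data | r = 7) = (1/8)(7/7)(0/6) = 0.
The prior-weighted likelihoods are 1/3 · 5/56 = 5/168, 1/3 · 1/28 = 1/84, 1/3 · 0 = 0; with total 1/24.
Normalising, the posterior is P(r = 5 | data) = 5/7, P(r = 6 | data) = 2/7, P(r = 7 | data) = 0.
The predictive probability is P(purple next | data) = (4/5)(5/7) + (1)(2/7) = 6/7.

0.857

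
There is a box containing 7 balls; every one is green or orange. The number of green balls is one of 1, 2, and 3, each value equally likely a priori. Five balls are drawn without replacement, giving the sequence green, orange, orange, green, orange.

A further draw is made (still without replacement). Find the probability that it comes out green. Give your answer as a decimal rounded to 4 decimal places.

0.2727

For each hypothesis, P(data | H) works out to: P(data | r = 1) = (1/7)(6/6)(5/5)(0/4) = 0; P(data | r = 2) = (2/7)(5/6)(4/5)(1/4)(3/3) = 1/21; P(data | r = 3) = (3/7)(4/6)(3/5)(2/4)(2/3) = 2/35.
Multiplying each by its prior: 1/3 · 0 = 0, 1/3 · 1/21 = 1/63, 1/3 · 2/35 = 2/105; with total 11/315.
Dividing through by the total gives posterior P(r = 1 | data) = 0, P(r = 2 | data) = 5/11, P(r = 3 | data) = 6/11.
So P(green next | data) = Σ P(green next | H) P(H | data) = (0)(5/11) + (1/2)(6/11) = 3/11.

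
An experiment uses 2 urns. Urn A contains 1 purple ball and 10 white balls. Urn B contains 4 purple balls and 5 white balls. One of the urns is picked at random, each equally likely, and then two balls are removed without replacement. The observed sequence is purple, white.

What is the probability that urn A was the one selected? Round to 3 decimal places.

Under each hypothesis, the probability of the observed sequence is: P(data | urn A) = (1/11)(10/10) = 1/11; P(data | urn B) = (4/9)(5/8) = 5/18.
Multiplying each by its prior: 1/2 · 1/11 = 1/22, 1/2 · 5/18 = 5/36; these sum to 73/396.
Hence P(urn A | data) = (1/22) / (73/396) = 18/73.

0.247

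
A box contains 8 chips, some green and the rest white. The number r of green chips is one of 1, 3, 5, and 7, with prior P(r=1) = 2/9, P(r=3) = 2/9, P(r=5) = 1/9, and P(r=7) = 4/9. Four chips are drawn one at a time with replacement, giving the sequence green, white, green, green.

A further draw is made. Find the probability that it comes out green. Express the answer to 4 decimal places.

0.7572

Compute the likelihood of the observed sequence for each case: P(data | r = 1) = (1/8)(7/8)(1/8)(1/8) = 0.001709; P(data | r = 3) = (3/8)(5/8)(3/8)(3/8) = 0.032959; P(data | r = 5) = (5/8)(3/8)(5/8)(5/8) = 0.091553; P(data | r = 7) = (7/8)(1/8)(7/8)(7/8) = 0.08374.
The prior-weighted likelihoods are 2/9 · 0.001709 = 0.00037977, 2/9 · 0.032959 = 0.0073242, 1/9 · 0.091553 = 0.010173, 4/9 · 0.08374 = 0.037218; with total 0.055094.
Normalising, the posterior is P(r = 1 | data) = 0.0068932, P(r = 3 | data) = 0.13294, P(r = 5 | data) = 0.18464, P(r = 7 | data) = 0.67553.
The predictive probability is P(green next | data) = (1/8)(0.0068932) + (3/8)(0.13294) + (5/8)(0.18464) + (7/8)(0.67553) = 0.7572.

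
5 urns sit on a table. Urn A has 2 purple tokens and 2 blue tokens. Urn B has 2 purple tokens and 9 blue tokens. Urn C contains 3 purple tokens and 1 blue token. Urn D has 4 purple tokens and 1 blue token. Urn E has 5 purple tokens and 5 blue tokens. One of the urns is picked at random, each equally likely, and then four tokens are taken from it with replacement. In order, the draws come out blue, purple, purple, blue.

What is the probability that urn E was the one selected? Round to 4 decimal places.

0.3006

The likelihood of the observed sequence under each hypothesis: P(data | urn A) = (2/4)(2/4)(2/4)(2/4) = 0.0625; P(data | urn B) = (9/11)(2/11)(2/11)(9/11) = 0.02213; P(data | urn C) = (1/4)(3/4)(3/4)(1/4) = 0.035156; P(data | urn D) = (1/5)(4/5)(4/5)(1/5) = 0.0256; P(data | urn E) = (5/10)(5/10)(5/10)(5/10) = 0.0625.
Multiplying each by its prior: 1/5 · 0.0625 = 0.0125, 1/5 · 0.02213 = 0.0044259, 1/5 · 0.035156 = 0.0070313, 1/5 · 0.0256 = 0.00512, 1/5 · 0.0625 = 0.0125; with total 0.041577.
By Bayes' rule, P(urn E | data) = (0.0125) / (0.041577) = 0.30065.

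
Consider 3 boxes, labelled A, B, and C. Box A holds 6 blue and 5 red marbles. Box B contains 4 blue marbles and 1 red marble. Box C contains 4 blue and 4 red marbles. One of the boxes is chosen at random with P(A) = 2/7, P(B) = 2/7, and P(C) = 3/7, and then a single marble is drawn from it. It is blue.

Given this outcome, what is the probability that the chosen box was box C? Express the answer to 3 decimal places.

0.358

The likelihood of this draw under each hypothesis: P(data | box A) = (6/11) = 6/11; P(data | box B) = (4/5) = 4/5; P(data | box C) = (4/8) = 1/2.
The prior-weighted likelihoods are 2/7 · 6/11 = 12/77, 2/7 · 4/5 = 8/35, 3/7 · 1/2 = 3/14; these sum to 461/770.
By Bayes' rule, P(box C | data) = (3/14) / (461/770) = 165/461.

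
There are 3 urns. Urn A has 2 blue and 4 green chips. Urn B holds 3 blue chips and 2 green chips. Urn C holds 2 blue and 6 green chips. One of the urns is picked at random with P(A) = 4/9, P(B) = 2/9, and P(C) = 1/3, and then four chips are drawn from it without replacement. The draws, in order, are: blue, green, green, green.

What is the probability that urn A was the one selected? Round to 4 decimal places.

0.5545

Under each hypothesis, the probability of the observed sequence is: P(data | urn A) = (2/6)(4/5)(3/4)(2/3) = 2/15; P(data | urn B) = (3/5)(2/4)(1/3)(0/2) = 0; P(data | urn C) = (2/8)(6/7)(5/6)(4/5) = 1/7.
The prior-weighted likelihoods are 4/9 · 2/15 = 8/135, 2/9 · 0 = 0, 1/3 · 1/7 = 1/21; summing to 101/945.
Therefore the posterior P(urn A | data) = (8/135) / (101/945) = 56/101.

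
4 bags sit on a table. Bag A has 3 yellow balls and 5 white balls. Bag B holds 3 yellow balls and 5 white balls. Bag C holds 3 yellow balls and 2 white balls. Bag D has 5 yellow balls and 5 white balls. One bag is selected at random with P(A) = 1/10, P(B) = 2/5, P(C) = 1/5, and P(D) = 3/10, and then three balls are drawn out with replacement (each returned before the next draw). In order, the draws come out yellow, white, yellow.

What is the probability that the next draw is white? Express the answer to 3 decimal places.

0.524

The likelihood of the observed sequence under each hypothesis: P(data | bag A) = (3/8)(5/8)(3/8) = 0.087891; P(data | bag B) = (3/8)(5/8)(3/8) = 0.087891; P(data | bag C) = (3/5)(2/5)(3/5) = 0.144; P(data | bag D) = (5/10)(5/10)(5/10) = 0.125.
Weighting by the prior gives 1/10 · 0.087891 = 0.0087891, 2/5 · 0.087891 = 0.035156, 1/5 · 0.144 = 0.0288, 3/10 · 0.125 = 0.0375; with total 0.11025.
Dividing through by the total gives posterior P(bag A | data) = 0.079723, P(bag B | data) = 0.31889, P(bag C | data) = 0.26124, P(bag D | data) = 0.34015.
Averaging over the posterior, P(white next | data) = (5/8)(0.079723) + (5/8)(0.31889) + (2/5)(0.26124) + (1/2)(0.34015) = 0.5237.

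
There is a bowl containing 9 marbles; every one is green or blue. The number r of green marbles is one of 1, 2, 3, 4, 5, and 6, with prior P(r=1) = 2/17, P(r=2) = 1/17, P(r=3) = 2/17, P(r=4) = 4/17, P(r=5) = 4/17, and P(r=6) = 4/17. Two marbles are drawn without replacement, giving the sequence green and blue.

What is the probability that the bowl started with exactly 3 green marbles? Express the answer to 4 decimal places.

For each hypothesis, P(data | H) works out to: P(data | r = 1) = (1/9)(8/8) = 1/9; P(data | r = 2) = (2/9)(7/8) = 7/36; P(data | r = 3) = (3/9)(6/8) = 1/4; P(data | r = 4) = (4/9)(5/8) = 5/18; P(data | r = 5) = (5/9)(4/8) = 5/18; P(data | r = 6) = (6/9)(3/8) = 1/4.
The prior-weighted likelihoods are 2/17 · 1/9 = 2/153, 1/17 · 7/36 = 7/612, 2/17 · 1/4 = 1/34, 4/17 · 5/18 = 10/153, 4/17 · 5/18 = 10/153, 4/17 · 1/4 = 1/17; with total 149/612.
By Bayes' rule, P(r = 3 | data) = (1/34) / (149/612) = 18/149.

0.1208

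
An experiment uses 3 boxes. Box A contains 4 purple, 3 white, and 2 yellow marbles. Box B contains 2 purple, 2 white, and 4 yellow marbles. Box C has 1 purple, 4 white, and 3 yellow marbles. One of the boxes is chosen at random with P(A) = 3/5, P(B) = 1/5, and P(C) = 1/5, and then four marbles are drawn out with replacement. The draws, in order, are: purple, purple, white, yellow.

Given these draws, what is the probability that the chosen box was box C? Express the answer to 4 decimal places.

0.0536

The likelihood of the observed sequence under each hypothesis: P(data | box A) = (4/9)(4/9)(3/9)(2/9) = 0.014632; P(data | box B) = (2/8)(2/8)(2/8)(4/8) = 0.0078125; P(data | box C) = (1/8)(1/8)(4/8)(3/8) = 0.0029297.
The prior-weighted likelihoods are 3/5 · 0.014632 = 0.0087791, 1/5 · 0.0078125 = 0.0015625, 1/5 · 0.0029297 = 0.00058594; summing to 0.010928.
By Bayes' rule, P(box C | data) = (0.00058594) / (0.010928) = 0.05362.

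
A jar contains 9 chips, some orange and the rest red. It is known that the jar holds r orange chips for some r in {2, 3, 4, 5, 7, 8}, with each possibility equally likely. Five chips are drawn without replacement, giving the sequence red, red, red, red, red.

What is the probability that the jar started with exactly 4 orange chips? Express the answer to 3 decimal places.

The likelihood of the observed sequence under each hypothesis: P(data | r = 2) = (7/9)(6/8)(5/7)(4/6)(3/5) = 1/6; P(data | r = 3) = (6/9)(5/8)(4/7)(3/6)(2/5) = 1/21; P(data | r = 4) = (5/9)(4/8)(3/7)(2/6)(1/5) = 1/126; P(data | r = 5) = (4/9)(3/8)(2/7)(1/6)(0/5) = 0; P(data | r = 7) = (2/9)(1/8)(0/7) = 0; P(data | r = 8) = (1/9)(0/8) = 0.
Weighting by the prior gives 1/6 · 1/6 = 1/36, 1/6 · 1/21 = 1/126, 1/6 · 1/126 = 1/756, 1/6 · 0 = 0, 1/6 · 0 = 0, 1/6 · 0 = 0; summing to 1/27.
So P(r = 4 | data) = (1/756) / (1/27) = 1/28.

0.036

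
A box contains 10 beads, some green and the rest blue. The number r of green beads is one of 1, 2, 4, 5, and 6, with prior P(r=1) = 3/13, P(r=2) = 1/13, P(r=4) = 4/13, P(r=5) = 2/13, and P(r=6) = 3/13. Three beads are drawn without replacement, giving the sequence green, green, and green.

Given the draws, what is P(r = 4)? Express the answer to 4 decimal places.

For each hypothesis, P(data | H) works out to: P(data | r = 1) = (1/10)(0/9) = 0; P(data | r = 2) = (2/10)(1/9)(0/8) = 0; P(data | r = 4) = (4/10)(3/9)(2/8) = 1/30; P(data | r = 5) = (5/10)(4/9)(3/8) = 1/12; P(data | r = 6) = (6/10)(5/9)(4/8) = 1/6.
Multiplying each by its prior: 3/13 · 0 = 0, 1/13 · 0 = 0, 4/13 · 1/30 = 2/195, 2/13 · 1/12 = 1/78, 3/13 · 1/6 = 1/26; these sum to 4/65.
Hence P(r = 4 | data) = (2/195) / (4/65) = 1/6.

0.1667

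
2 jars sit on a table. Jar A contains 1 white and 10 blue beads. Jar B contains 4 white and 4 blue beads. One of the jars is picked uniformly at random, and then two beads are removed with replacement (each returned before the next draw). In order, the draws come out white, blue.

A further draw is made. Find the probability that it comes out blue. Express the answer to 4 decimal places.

0.6016

For each hypothesis, P(data | H) works out to: P(data | jar A) = (1/11)(10/11) = 10/121; P(data | jar B) = (4/8)(4/8) = 1/4.
Weighting by the prior gives 1/2 · 10/121 = 5/121, 1/2 · 1/4 = 1/8; with total 161/968.
Normalising, the posterior is P(jar A | data) = 0.24845, P(jar B | data) = 0.75155.
Averaging over the posterior, P(blue next | data) = (10/11)(0.24845) + (1/2)(0.75155) = 0.60164.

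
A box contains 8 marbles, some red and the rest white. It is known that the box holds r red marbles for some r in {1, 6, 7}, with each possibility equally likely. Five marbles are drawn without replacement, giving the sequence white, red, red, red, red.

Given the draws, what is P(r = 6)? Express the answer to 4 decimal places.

0.4615

For each hypothesis, P(data | H) works out to: P(data | r = 1) = (7/8)(1/7)(0/6) = 0; P(data | r = 6) = (2/8)(6/7)(5/6)(4/5)(3/4) = 3/28; P(data | r = 7) = (1/8)(7/7)(6/6)(5/5)(4/4) = 1/8.
The prior-weighted likelihoods are 1/3 · 0 = 0, 1/3 · 3/28 = 1/28, 1/3 · 1/8 = 1/24; summing to 13/168.
By Bayes' rule, P(r = 6 | data) = (1/28) / (13/168) = 6/13.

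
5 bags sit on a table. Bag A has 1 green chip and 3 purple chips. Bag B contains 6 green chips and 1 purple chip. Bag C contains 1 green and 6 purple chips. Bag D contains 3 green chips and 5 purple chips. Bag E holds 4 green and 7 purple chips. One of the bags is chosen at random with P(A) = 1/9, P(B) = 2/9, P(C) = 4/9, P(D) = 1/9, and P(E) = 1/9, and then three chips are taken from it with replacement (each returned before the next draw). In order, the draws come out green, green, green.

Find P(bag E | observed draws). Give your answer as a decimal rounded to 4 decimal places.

Under each hypothesis, the probability of the observed sequence is: P(data | bag A) = (1/4)(1/4)(1/4) = 0.015625; P(data | bag B) = (6/7)(6/7)(6/7) = 0.62974; P(data | bag C) = (1/7)(1/7)(1/7) = 0.0029155; P(data | bag D) = (3/8)(3/8)(3/8) = 0.052734; P(data | bag E) = (4/11)(4/11)(4/11) = 0.048084.
Weighting by the prior gives 1/9 · 0.015625 = 0.0017361, 2/9 · 0.62974 = 0.13994, 4/9 · 0.0029155 = 0.0012958, 1/9 · 0.052734 = 0.0058594, 1/9 · 0.048084 = 0.0053427; with total 0.15418.
Hence P(bag E | data) = (0.0053427) / (0.15418) = 0.034653.

0.0347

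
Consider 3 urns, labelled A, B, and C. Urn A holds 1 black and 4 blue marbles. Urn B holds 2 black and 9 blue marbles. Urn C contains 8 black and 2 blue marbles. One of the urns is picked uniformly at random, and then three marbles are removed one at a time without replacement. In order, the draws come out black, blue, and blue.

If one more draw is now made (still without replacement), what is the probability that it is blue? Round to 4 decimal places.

Compute the likelihood of the observed sequence for each case: P(data | urn A) = (1/5)(4/4)(3/3) = 0.2; P(data | urn B) = (2/11)(9/10)(8/9) = 0.14545; P(data | urn C) = (8/10)(2/9)(1/8) = 0.022222.
Weighting by the prior gives 1/3 · 0.2 = 0.066667, 1/3 · 0.14545 = 0.048485, 1/3 · 0.022222 = 0.0074074; these sum to 0.12256.
The posterior is then P(urn A | data) = 0.54396, P(urn B | data) = 0.3956, P(urn C | data) = 0.06044.
So P(blue next | data) = Σ P(blue next | H) P(H | data) = (1)(0.54396) + (7/8)(0.3956) + (0)(0.06044) = 0.89011.

0.8901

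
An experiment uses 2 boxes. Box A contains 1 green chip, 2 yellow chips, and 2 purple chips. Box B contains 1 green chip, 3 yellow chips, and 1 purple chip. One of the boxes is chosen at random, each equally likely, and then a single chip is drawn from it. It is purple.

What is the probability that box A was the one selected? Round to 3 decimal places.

Compute the likelihood of this draw for each case: P(data | box A) = (2/5) = 2/5; P(data | box B) = (1/5) = 1/5.
Multiplying each by its prior: 1/2 · 2/5 = 1/5, 1/2 · 1/5 = 1/10; summing to 3/10.
So P(box A | data) = (1/5) / (3/10) = 2/3.

0.667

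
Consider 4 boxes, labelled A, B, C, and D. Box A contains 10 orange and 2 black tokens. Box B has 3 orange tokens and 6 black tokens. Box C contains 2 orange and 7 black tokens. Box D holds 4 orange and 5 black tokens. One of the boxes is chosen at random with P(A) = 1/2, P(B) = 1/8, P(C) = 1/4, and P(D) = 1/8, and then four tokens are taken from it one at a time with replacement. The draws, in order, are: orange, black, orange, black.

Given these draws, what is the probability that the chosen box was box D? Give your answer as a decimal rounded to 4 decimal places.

The likelihood of the observed sequence under each hypothesis: P(data | box A) = (10/12)(2/12)(10/12)(2/12) = 0.01929; P(data | box B) = (3/9)(6/9)(3/9)(6/9) = 0.049383; P(data | box C) = (2/9)(7/9)(2/9)(7/9) = 0.029873; P(data | box D) = (4/9)(5/9)(4/9)(5/9) = 0.060966.
The prior-weighted likelihoods are 1/2 · 0.01929 = 0.0096451, 1/8 · 0.049383 = 0.0061728, 1/4 · 0.029873 = 0.0074684, 1/8 · 0.060966 = 0.0076208; summing to 0.030907.
Therefore the posterior P(box D | data) = (0.0076208) / (0.030907) = 0.24657.

0.2466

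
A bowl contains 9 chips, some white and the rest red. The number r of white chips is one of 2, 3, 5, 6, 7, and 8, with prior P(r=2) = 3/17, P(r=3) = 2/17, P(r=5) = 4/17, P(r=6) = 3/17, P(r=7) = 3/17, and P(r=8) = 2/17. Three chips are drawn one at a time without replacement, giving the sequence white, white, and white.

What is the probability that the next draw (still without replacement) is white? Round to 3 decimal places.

The likelihood of the observed sequence under each hypothesis: P(data | r = 2) = (2/9)(1/8)(0/7) = 0; P(data | r = 3) = (3/9)(2/8)(1/7) = 0.011905; P(data | r = 5) = (5/9)(4/8)(3/7) = 0.11905; P(data | r = 6) = (6/9)(5/8)(4/7) = 0.2381; P(data | r = 7) = (7/9)(6/8)(5/7) = 0.41667; P(data | r = 8) = (8/9)(7/8)(6/7) = 0.66667.
Weighting by the prior gives 3/17 · 0 = 0, 2/17 · 0.011905 = 0.0014006, 4/17 · 0.11905 = 0.028011, 3/17 · 0.2381 = 0.042017, 3/17 · 0.41667 = 0.073529, 2/17 · 0.66667 = 0.078431; these sum to 0.22339.
The posterior is then P(r = 2 | data) = 0, P(r = 3 | data) = 0.0062696, P(r = 5 | data) = 0.12539, P(r = 6 | data) = 0.18809, P(r = 7 | data) = 0.32915, P(r = 8 | data) = 0.3511.
So P(white next | data) = Σ P(white next | H) P(H | data) = (0)(0.0062696) + (1/3)(0.12539) + (1/2)(0.18809) + (2/3)(0.32915) + (5/6)(0.3511) = 0.64786.

0.648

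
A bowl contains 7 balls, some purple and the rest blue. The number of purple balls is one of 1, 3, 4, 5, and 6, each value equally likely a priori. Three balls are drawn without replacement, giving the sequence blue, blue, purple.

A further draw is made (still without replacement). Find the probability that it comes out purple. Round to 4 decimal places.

0.4600

The likelihood of the observed sequence under each hypothesis: P(data | r = 1) = (6/7)(5/6)(1/5) = 1/7; P(data | r = 3) = (4/7)(3/6)(3/5) = 6/35; P(data | r = 4) = (3/7)(2/6)(4/5) = 4/35; P(data | r = 5) = (2/7)(1/6)(5/5) = 1/21; P(data | r = 6) = (1/7)(0/6) = 0.
Multiplying each by its prior: 1/5 · 1/7 = 1/35, 1/5 · 6/35 = 6/175, 1/5 · 4/35 = 4/175, 1/5 · 1/21 = 1/105, 1/5 · 0 = 0; these sum to 2/21.
The posterior is then P(r = 1 | data) = 3/10, P(r = 3 | data) = 9/25, P(r = 4 | data) = 6/25, P(r = 5 | data) = 1/10, P(r = 6 | data) = 0.
So P(purple next | data) = Σ P(purple next | H) P(H | data) = (0)(3/10) + (1/2)(9/25) + (3/4)(6/25) + (1)(1/10) = 23/50.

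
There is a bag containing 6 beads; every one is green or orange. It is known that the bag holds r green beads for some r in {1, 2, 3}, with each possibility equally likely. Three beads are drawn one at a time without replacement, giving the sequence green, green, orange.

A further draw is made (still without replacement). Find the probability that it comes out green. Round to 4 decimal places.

Compute the likelihood of the observed sequence for each case: P(data | r = 1) = (1/6)(0/5) = 0; P(data | r = 2) = (2/6)(1/5)(4/4) = 1/15; P(data | r = 3) = (3/6)(2/5)(3/4) = 3/20.
Multiplying each by its prior: 1/3 · 0 = 0, 1/3 · 1/15 = 1/45, 1/3 · 3/20 = 1/20; these sum to 13/180.
Dividing through by the total gives posterior P(r = 1 | data) = 0, P(r = 2 | data) = 4/13, P(r = 3 | data) = 9/13.
The predictive probability is P(green next | data) = (0)(4/13) + (1/3)(9/13) = 3/13.

0.2308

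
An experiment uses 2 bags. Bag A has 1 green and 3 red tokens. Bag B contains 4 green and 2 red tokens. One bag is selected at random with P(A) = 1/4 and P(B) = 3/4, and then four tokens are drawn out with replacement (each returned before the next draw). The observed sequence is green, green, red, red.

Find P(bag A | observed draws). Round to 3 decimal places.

0.192

Compute the likelihood of the observed sequence for each case: P(data | bag A) = (1/4)(1/4)(3/4)(3/4) = 0.035156; P(data | bag B) = (4/6)(4/6)(2/6)(2/6) = 0.049383.
Weighting by the prior gives 1/4 · 0.035156 = 0.0087891, 3/4 · 0.049383 = 0.037037; summing to 0.045826.
Hence P(bag A | data) = (0.0087891) / (0.045826) = 0.19179.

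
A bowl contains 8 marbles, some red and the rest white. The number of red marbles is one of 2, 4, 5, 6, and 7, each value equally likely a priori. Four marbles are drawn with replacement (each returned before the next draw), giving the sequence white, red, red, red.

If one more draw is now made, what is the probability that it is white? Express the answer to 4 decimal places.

0.3133

The likelihood of the observed sequence under each hypothesis: P(data | r = 2) = (6/8)(2/8)(2/8)(2/8) = 0.011719; P(data | r = 4) = (4/8)(4/8)(4/8)(4/8) = 0.0625; P(data | r = 5) = (3/8)(5/8)(5/8)(5/8) = 0.091553; P(data | r = 6) = (2/8)(6/8)(6/8)(6/8) = 0.10547; P(data | r = 7) = (1/8)(7/8)(7/8)(7/8) = 0.08374.
Weighting by the prior gives 1/5 · 0.011719 = 0.0023437, 1/5 · 0.0625 = 0.0125, 1/5 · 0.091553 = 0.018311, 1/5 · 0.10547 = 0.021094, 1/5 · 0.08374 = 0.016748; summing to 0.070996.
Normalising, the posterior is P(r = 2 | data) = 0.033012, P(r = 4 | data) = 0.17607, P(r = 5 | data) = 0.25791, P(r = 6 | data) = 0.29711, P(r = 7 | data) = 0.2359.
The predictive probability is P(white next | data) = (3/4)(0.033012) + (1/2)(0.17607) + (3/8)(0.25791) + (1/4)(0.29711) + (1/8)(0.2359) = 0.31327.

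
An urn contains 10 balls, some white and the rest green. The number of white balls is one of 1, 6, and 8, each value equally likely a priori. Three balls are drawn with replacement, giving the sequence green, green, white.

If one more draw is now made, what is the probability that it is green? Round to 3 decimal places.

0.563

The likelihood of the observed sequence under each hypothesis: P(data | r = 1) = (9/10)(9/10)(1/10) = 0.081; P(data | r = 6) = (4/10)(4/10)(6/10) = 0.096; P(data | r = 8) = (2/10)(2/10)(8/10) = 0.032.
Multiplying each by its prior: 1/3 · 0.081 = 0.027, 1/3 · 0.096 = 0.032, 1/3 · 0.032 = 0.010667; these sum to 0.069667.
The posterior is then P(r = 1 | data) = 0.38756, P(r = 6 | data) = 0.45933, P(r = 8 | data) = 0.15311.
So P(green next | data) = Σ P(green next | H) P(H | data) = (9/10)(0.38756) + (2/5)(0.45933) + (1/5)(0.15311) = 0.56316.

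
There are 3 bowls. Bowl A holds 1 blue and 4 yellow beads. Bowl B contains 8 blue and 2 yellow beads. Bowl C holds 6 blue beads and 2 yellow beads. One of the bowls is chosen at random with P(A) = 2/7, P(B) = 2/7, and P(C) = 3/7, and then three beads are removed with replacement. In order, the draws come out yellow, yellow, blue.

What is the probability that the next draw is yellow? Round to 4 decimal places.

0.5487

The likelihood of the observed sequence under each hypothesis: P(data | bowl A) = (4/5)(4/5)(1/5) = 0.128; P(data | bowl B) = (2/10)(2/10)(8/10) = 0.032; P(data | bowl C) = (2/8)(2/8)(6/8) = 0.046875.
Weighting by the prior gives 2/7 · 0.128 = 0.036571, 2/7 · 0.032 = 0.0091429, 3/7 · 0.046875 = 0.020089; with total 0.065804.
The posterior is then P(bowl A | data) = 0.55577, P(bowl B | data) = 0.13894, P(bowl C | data) = 0.30529.
The predictive probability is P(yellow next | data) = (4/5)(0.55577) + (1/5)(0.13894) + (1/4)(0.30529) = 0.54872.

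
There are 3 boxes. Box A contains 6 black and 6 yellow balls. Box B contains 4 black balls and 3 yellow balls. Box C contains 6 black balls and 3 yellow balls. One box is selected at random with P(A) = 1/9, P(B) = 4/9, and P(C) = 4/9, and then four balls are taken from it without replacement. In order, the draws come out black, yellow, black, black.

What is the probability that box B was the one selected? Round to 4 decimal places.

For each hypothesis, P(data | H) works out to: P(data | box A) = (6/12)(6/11)(5/10)(4/9) = 0.060606; P(data | box B) = (4/7)(3/6)(3/5)(2/4) = 0.085714; P(data | box C) = (6/9)(3/8)(5/7)(4/6) = 0.11905.
Weighting by the prior gives 1/9 · 0.060606 = 0.006734, 4/9 · 0.085714 = 0.038095, 4/9 · 0.11905 = 0.05291; summing to 0.097739.
Therefore the posterior P(box B | data) = (0.038095) / (0.097739) = 0.38976.

0.3898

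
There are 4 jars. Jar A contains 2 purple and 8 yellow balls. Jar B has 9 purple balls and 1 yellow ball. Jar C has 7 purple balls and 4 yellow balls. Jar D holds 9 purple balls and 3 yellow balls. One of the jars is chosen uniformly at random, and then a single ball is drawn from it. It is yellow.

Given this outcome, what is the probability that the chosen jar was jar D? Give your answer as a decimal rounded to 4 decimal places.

The likelihood of this draw under each hypothesis: P(data | jar A) = (8/10) = 4/5; P(data | jar B) = (1/10) = 1/10; P(data | jar C) = (4/11) = 4/11; P(data | jar D) = (3/12) = 1/4.
The prior-weighted likelihoods are 1/4 · 4/5 = 1/5, 1/4 · 1/10 = 1/40, 1/4 · 4/11 = 1/11, 1/4 · 1/4 = 1/16; these sum to 333/880.
So P(jar D | data) = (1/16) / (333/880) = 55/333.

0.1652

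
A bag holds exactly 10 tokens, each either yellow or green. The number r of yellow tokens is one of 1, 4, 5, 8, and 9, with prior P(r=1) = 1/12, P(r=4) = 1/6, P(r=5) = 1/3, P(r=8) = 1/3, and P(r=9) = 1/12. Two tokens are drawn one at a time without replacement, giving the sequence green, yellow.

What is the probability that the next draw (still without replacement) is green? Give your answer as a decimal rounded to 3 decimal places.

Under each hypothesis, the probability of the observed sequence is: P(data | r = 1) = (9/10)(1/9) = 1/10; P(data | r = 4) = (6/10)(4/9) = 4/15; P(data | r = 5) = (5/10)(5/9) = 5/18; P(data | r = 8) = (2/10)(8/9) = 8/45; P(data | r = 9) = (1/10)(9/9) = 1/10.
The prior-weighted likelihoods are 1/12 · 1/10 = 1/120, 1/6 · 4/15 = 2/45, 1/3 · 5/18 = 5/54, 1/3 · 8/45 = 8/135, 1/12 · 1/10 = 1/120; these sum to 23/108.
The posterior is then P(r = 1 | data) = 9/230, P(r = 4 | data) = 24/115, P(r = 5 | data) = 10/23, P(r = 8 | data) = 32/115, P(r = 9 | data) = 9/230.
Averaging over the posterior, P(green next | data) = (1)(9/230) + (5/8)(24/115) + (1/2)(10/23) + (1/8)(32/115) + (0)(9/230) = 97/230.

0.422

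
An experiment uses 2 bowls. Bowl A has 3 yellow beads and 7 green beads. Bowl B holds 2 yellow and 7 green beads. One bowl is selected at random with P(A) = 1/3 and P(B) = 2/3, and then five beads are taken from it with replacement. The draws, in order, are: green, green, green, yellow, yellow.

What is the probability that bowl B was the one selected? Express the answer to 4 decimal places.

Compute the likelihood of the observed sequence for each case: P(data | bowl A) = (7/10)(7/10)(7/10)(3/10)(3/10) = 0.03087; P(data | bowl B) = (7/9)(7/9)(7/9)(2/9)(2/9) = 0.023235.
Weighting by the prior gives 1/3 · 0.03087 = 0.01029, 2/3 · 0.023235 = 0.01549; with total 0.02578.
So P(bowl B | data) = (0.01549) / (0.02578) = 0.60085.

0.6009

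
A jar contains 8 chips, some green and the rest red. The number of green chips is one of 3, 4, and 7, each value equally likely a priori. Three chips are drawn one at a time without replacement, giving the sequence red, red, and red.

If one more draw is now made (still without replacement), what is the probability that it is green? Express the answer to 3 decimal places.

0.657

For each hypothesis, P(data | H) works out to: P(data | r = 3) = (5/8)(4/7)(3/6) = 5/28; P(data | r = 4) = (4/8)(3/7)(2/6) = 1/14; P(data | r = 7) = (1/8)(0/7) = 0.
The prior-weighted likelihoods are 1/3 · 5/28 = 5/84, 1/3 · 1/14 = 1/42, 1/3 · 0 = 0; summing to 1/12.
The posterior is then P(r = 3 | data) = 5/7, P(r = 4 | data) = 2/7, P(r = 7 | data) = 0.
Averaging over the posterior, P(green next | data) = (3/5)(5/7) + (4/5)(2/7) = 23/35.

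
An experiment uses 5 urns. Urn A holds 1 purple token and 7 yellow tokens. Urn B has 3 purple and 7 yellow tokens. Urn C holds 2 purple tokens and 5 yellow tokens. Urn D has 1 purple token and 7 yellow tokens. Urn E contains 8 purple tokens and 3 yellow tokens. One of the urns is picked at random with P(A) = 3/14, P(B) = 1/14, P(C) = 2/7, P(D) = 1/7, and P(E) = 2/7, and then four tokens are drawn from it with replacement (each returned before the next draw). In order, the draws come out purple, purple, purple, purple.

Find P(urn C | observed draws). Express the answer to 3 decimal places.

The likelihood of the observed sequence under each hypothesis: P(data | urn A) = (1/8)(1/8)(1/8)(1/8) = 0.00024414; P(data | urn B) = (3/10)(3/10)(3/10)(3/10) = 0.0081; P(data | urn C) = (2/7)(2/7)(2/7)(2/7) = 0.0066639; P(data | urn D) = (1/8)(1/8)(1/8)(1/8) = 0.00024414; P(data | urn E) = (8/11)(8/11)(8/11)(8/11) = 0.27976.
Multiplying each by its prior: 3/14 · 0.00024414 = 5.2316e-05, 1/14 · 0.0081 = 0.00057857, 2/7 · 0.0066639 = 0.001904, 1/7 · 0.00024414 = 3.4877e-05, 2/7 · 0.27976 = 0.079932; these sum to 0.082502.
So P(urn C | data) = (0.001904) / (0.082502) = 0.023078.

0.023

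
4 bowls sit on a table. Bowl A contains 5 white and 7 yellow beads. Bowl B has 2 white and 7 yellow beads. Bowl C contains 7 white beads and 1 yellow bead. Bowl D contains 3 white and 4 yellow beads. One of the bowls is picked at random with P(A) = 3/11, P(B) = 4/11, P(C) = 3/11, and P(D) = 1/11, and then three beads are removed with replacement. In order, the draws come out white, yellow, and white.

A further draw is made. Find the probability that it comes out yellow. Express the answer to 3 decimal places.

0.462

The likelihood of the observed sequence under each hypothesis: P(data | bowl A) = (5/12)(7/12)(5/12) = 0.10127; P(data | bowl B) = (2/9)(7/9)(2/9) = 0.038409; P(data | bowl C) = (7/8)(1/8)(7/8) = 0.095703; P(data | bowl D) = (3/7)(4/7)(3/7) = 0.10496.
Multiplying each by its prior: 3/11 · 0.10127 = 0.02762, 4/11 · 0.038409 = 0.013967, 3/11 · 0.095703 = 0.026101, 1/11 · 0.10496 = 0.0095415; these sum to 0.077229.
Dividing through by the total gives posterior P(bowl A | data) = 0.35764, P(bowl B | data) = 0.18085, P(bowl C | data) = 0.33797, P(bowl D | data) = 0.12355.
Averaging over the posterior, P(yellow next | data) = (7/12)(0.35764) + (7/9)(0.18085) + (1/8)(0.33797) + (4/7)(0.12355) = 0.46213.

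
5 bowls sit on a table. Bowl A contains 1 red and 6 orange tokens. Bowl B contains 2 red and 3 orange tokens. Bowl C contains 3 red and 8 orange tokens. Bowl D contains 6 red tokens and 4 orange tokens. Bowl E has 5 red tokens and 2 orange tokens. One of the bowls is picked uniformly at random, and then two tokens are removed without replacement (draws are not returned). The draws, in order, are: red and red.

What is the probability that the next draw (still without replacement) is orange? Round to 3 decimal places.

0.524

Compute the likelihood of the observed sequence for each case: P(data | bowl A) = (1/7)(0/6) = 0; P(data | bowl B) = (2/5)(1/4) = 0.1; P(data | bowl C) = (3/11)(2/10) = 0.054545; P(data | bowl D) = (6/10)(5/9) = 0.33333; P(data | bowl E) = (5/7)(4/6) = 0.47619.
Weighting by the prior gives 1/5 · 0 = 0, 1/5 · 0.1 = 0.02, 1/5 · 0.054545 = 0.010909, 1/5 · 0.33333 = 0.066667, 1/5 · 0.47619 = 0.095238; summing to 0.19281.
The posterior is then P(bowl A | data) = 0, P(bowl B | data) = 0.10373, P(bowl C | data) = 0.056578, P(bowl D | data) = 0.34576, P(bowl E | data) = 0.49394.
So P(orange next | data) = Σ P(orange next | H) P(H | data) = (1)(0.10373) + (8/9)(0.056578) + (1/2)(0.34576) + (2/5)(0.49394) = 0.52447.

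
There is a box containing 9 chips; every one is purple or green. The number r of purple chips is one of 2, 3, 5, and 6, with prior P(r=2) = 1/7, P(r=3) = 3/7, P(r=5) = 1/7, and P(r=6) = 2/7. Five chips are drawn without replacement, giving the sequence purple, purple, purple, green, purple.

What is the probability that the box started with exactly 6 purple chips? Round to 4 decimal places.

Compute the likelihood of the observed sequence for each case: P(data | r = 2) = (2/9)(1/8)(0/7) = 0; P(data | r = 3) = (3/9)(2/8)(1/7)(6/6)(0/5) = 0; P(data | r = 5) = (5/9)(4/8)(3/7)(4/6)(2/5) = 2/63; P(data | r = 6) = (6/9)(5/8)(4/7)(3/6)(3/5) = 1/14.
Multiplying each by its prior: 1/7 · 0 = 0, 3/7 · 0 = 0, 1/7 · 2/63 = 2/441, 2/7 · 1/14 = 1/49; summing to 11/441.
By Bayes' rule, P(r = 6 | data) = (1/49) / (11/441) = 9/11.

0.8182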